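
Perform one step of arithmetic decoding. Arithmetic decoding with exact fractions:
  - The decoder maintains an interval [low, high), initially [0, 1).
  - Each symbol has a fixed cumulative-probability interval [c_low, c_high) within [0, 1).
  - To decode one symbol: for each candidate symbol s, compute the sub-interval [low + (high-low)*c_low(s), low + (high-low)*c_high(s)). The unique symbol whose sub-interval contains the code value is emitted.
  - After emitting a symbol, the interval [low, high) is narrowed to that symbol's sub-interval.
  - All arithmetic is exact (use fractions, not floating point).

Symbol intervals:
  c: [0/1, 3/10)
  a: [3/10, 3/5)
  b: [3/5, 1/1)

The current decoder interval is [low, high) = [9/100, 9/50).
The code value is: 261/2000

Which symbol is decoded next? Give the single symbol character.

Answer: a

Derivation:
Interval width = high − low = 9/50 − 9/100 = 9/100
Scaled code = (code − low) / width = (261/2000 − 9/100) / 9/100 = 9/20
  c: [0/1, 3/10) 
  a: [3/10, 3/5) ← scaled code falls here ✓
  b: [3/5, 1/1) 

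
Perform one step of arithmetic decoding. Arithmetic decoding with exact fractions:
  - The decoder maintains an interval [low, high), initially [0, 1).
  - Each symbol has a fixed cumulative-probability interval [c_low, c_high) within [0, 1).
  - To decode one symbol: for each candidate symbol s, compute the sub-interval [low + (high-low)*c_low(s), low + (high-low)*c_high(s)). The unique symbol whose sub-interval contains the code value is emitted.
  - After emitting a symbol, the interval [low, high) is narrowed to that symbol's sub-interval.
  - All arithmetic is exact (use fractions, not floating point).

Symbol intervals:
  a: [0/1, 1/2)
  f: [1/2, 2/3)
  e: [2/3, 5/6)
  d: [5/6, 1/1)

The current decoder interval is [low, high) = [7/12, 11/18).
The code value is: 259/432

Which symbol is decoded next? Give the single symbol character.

Interval width = high − low = 11/18 − 7/12 = 1/36
Scaled code = (code − low) / width = (259/432 − 7/12) / 1/36 = 7/12
  a: [0/1, 1/2) 
  f: [1/2, 2/3) ← scaled code falls here ✓
  e: [2/3, 5/6) 
  d: [5/6, 1/1) 

Answer: f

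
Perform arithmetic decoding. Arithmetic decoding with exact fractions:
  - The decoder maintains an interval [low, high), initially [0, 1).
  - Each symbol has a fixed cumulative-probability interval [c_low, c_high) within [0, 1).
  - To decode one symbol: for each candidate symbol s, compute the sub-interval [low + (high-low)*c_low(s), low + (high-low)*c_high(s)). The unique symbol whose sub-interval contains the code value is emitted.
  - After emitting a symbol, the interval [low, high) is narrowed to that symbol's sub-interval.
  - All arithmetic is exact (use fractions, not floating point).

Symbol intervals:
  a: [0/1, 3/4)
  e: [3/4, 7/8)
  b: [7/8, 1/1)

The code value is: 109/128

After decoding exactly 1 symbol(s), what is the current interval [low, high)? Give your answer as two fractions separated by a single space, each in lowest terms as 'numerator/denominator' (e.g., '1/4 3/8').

Answer: 3/4 7/8

Derivation:
Step 1: interval [0/1, 1/1), width = 1/1 - 0/1 = 1/1
  'a': [0/1 + 1/1*0/1, 0/1 + 1/1*3/4) = [0/1, 3/4)
  'e': [0/1 + 1/1*3/4, 0/1 + 1/1*7/8) = [3/4, 7/8) <- contains code 109/128
  'b': [0/1 + 1/1*7/8, 0/1 + 1/1*1/1) = [7/8, 1/1)
  emit 'e', narrow to [3/4, 7/8)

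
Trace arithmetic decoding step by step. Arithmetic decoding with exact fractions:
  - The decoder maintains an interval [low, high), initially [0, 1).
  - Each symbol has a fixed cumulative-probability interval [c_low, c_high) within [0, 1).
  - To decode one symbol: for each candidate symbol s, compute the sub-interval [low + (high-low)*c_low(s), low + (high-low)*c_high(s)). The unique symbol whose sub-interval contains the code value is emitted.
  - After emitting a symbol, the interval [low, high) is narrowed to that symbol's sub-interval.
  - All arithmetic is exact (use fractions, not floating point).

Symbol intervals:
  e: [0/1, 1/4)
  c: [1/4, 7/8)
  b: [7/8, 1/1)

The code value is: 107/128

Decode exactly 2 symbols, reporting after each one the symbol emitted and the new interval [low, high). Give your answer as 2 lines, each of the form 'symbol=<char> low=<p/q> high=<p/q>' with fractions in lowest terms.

Answer: symbol=c low=1/4 high=7/8
symbol=b low=51/64 high=7/8

Derivation:
Step 1: interval [0/1, 1/1), width = 1/1 - 0/1 = 1/1
  'e': [0/1 + 1/1*0/1, 0/1 + 1/1*1/4) = [0/1, 1/4)
  'c': [0/1 + 1/1*1/4, 0/1 + 1/1*7/8) = [1/4, 7/8) <- contains code 107/128
  'b': [0/1 + 1/1*7/8, 0/1 + 1/1*1/1) = [7/8, 1/1)
  emit 'c', narrow to [1/4, 7/8)
Step 2: interval [1/4, 7/8), width = 7/8 - 1/4 = 5/8
  'e': [1/4 + 5/8*0/1, 1/4 + 5/8*1/4) = [1/4, 13/32)
  'c': [1/4 + 5/8*1/4, 1/4 + 5/8*7/8) = [13/32, 51/64)
  'b': [1/4 + 5/8*7/8, 1/4 + 5/8*1/1) = [51/64, 7/8) <- contains code 107/128
  emit 'b', narrow to [51/64, 7/8)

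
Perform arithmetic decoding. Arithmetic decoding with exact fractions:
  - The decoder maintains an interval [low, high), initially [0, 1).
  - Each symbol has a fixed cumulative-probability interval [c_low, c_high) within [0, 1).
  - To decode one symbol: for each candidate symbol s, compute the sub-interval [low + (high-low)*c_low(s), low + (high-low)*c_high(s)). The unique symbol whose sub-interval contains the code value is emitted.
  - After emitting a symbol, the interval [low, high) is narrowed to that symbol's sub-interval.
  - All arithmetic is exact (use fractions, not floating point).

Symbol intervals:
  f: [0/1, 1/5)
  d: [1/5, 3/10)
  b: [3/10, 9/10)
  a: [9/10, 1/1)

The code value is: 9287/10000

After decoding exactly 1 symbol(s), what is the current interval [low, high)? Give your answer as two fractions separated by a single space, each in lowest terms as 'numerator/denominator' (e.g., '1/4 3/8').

Step 1: interval [0/1, 1/1), width = 1/1 - 0/1 = 1/1
  'f': [0/1 + 1/1*0/1, 0/1 + 1/1*1/5) = [0/1, 1/5)
  'd': [0/1 + 1/1*1/5, 0/1 + 1/1*3/10) = [1/5, 3/10)
  'b': [0/1 + 1/1*3/10, 0/1 + 1/1*9/10) = [3/10, 9/10)
  'a': [0/1 + 1/1*9/10, 0/1 + 1/1*1/1) = [9/10, 1/1) <- contains code 9287/10000
  emit 'a', narrow to [9/10, 1/1)

Answer: 9/10 1/1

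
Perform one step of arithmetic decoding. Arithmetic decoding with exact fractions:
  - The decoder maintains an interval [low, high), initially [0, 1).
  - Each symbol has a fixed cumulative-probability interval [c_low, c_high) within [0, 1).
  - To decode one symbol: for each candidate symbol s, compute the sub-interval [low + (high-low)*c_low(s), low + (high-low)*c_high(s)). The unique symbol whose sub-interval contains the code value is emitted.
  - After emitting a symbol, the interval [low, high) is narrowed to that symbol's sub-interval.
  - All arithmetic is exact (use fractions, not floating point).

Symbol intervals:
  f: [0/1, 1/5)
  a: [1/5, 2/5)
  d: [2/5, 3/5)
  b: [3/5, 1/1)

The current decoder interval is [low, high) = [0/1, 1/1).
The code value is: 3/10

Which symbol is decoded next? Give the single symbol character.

Interval width = high − low = 1/1 − 0/1 = 1/1
Scaled code = (code − low) / width = (3/10 − 0/1) / 1/1 = 3/10
  f: [0/1, 1/5) 
  a: [1/5, 2/5) ← scaled code falls here ✓
  d: [2/5, 3/5) 
  b: [3/5, 1/1) 

Answer: a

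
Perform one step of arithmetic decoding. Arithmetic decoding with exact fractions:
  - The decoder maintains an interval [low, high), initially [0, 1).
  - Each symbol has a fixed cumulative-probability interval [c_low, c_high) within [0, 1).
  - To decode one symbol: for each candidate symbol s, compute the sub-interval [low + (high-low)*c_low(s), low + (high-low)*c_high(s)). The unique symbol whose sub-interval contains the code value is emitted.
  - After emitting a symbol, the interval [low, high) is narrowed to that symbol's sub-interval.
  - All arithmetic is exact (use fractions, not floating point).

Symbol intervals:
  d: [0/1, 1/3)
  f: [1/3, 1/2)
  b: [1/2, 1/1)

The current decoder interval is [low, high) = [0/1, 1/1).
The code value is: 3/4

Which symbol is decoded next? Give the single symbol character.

Answer: b

Derivation:
Interval width = high − low = 1/1 − 0/1 = 1/1
Scaled code = (code − low) / width = (3/4 − 0/1) / 1/1 = 3/4
  d: [0/1, 1/3) 
  f: [1/3, 1/2) 
  b: [1/2, 1/1) ← scaled code falls here ✓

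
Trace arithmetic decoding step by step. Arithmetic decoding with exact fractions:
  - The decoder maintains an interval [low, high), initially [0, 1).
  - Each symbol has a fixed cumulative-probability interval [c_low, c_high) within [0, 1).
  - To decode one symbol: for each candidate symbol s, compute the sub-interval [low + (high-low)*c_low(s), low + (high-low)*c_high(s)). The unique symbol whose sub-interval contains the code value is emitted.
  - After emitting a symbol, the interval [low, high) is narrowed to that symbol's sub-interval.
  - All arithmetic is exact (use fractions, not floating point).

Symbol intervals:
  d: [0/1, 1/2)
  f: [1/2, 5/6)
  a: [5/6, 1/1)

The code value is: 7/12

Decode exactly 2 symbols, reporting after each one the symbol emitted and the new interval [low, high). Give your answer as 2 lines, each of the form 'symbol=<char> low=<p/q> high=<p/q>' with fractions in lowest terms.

Answer: symbol=f low=1/2 high=5/6
symbol=d low=1/2 high=2/3

Derivation:
Step 1: interval [0/1, 1/1), width = 1/1 - 0/1 = 1/1
  'd': [0/1 + 1/1*0/1, 0/1 + 1/1*1/2) = [0/1, 1/2)
  'f': [0/1 + 1/1*1/2, 0/1 + 1/1*5/6) = [1/2, 5/6) <- contains code 7/12
  'a': [0/1 + 1/1*5/6, 0/1 + 1/1*1/1) = [5/6, 1/1)
  emit 'f', narrow to [1/2, 5/6)
Step 2: interval [1/2, 5/6), width = 5/6 - 1/2 = 1/3
  'd': [1/2 + 1/3*0/1, 1/2 + 1/3*1/2) = [1/2, 2/3) <- contains code 7/12
  'f': [1/2 + 1/3*1/2, 1/2 + 1/3*5/6) = [2/3, 7/9)
  'a': [1/2 + 1/3*5/6, 1/2 + 1/3*1/1) = [7/9, 5/6)
  emit 'd', narrow to [1/2, 2/3)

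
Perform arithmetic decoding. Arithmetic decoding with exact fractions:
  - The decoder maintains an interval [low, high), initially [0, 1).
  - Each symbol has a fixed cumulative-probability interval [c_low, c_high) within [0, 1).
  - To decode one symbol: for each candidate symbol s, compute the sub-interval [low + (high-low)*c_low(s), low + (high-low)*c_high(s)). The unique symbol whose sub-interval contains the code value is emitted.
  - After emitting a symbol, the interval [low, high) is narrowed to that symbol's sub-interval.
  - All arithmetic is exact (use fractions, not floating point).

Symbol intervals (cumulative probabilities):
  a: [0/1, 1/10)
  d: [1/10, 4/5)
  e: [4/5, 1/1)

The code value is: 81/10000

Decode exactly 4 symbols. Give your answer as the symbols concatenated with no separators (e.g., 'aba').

Step 1: interval [0/1, 1/1), width = 1/1 - 0/1 = 1/1
  'a': [0/1 + 1/1*0/1, 0/1 + 1/1*1/10) = [0/1, 1/10) <- contains code 81/10000
  'd': [0/1 + 1/1*1/10, 0/1 + 1/1*4/5) = [1/10, 4/5)
  'e': [0/1 + 1/1*4/5, 0/1 + 1/1*1/1) = [4/5, 1/1)
  emit 'a', narrow to [0/1, 1/10)
Step 2: interval [0/1, 1/10), width = 1/10 - 0/1 = 1/10
  'a': [0/1 + 1/10*0/1, 0/1 + 1/10*1/10) = [0/1, 1/100) <- contains code 81/10000
  'd': [0/1 + 1/10*1/10, 0/1 + 1/10*4/5) = [1/100, 2/25)
  'e': [0/1 + 1/10*4/5, 0/1 + 1/10*1/1) = [2/25, 1/10)
  emit 'a', narrow to [0/1, 1/100)
Step 3: interval [0/1, 1/100), width = 1/100 - 0/1 = 1/100
  'a': [0/1 + 1/100*0/1, 0/1 + 1/100*1/10) = [0/1, 1/1000)
  'd': [0/1 + 1/100*1/10, 0/1 + 1/100*4/5) = [1/1000, 1/125)
  'e': [0/1 + 1/100*4/5, 0/1 + 1/100*1/1) = [1/125, 1/100) <- contains code 81/10000
  emit 'e', narrow to [1/125, 1/100)
Step 4: interval [1/125, 1/100), width = 1/100 - 1/125 = 1/500
  'a': [1/125 + 1/500*0/1, 1/125 + 1/500*1/10) = [1/125, 41/5000) <- contains code 81/10000
  'd': [1/125 + 1/500*1/10, 1/125 + 1/500*4/5) = [41/5000, 6/625)
  'e': [1/125 + 1/500*4/5, 1/125 + 1/500*1/1) = [6/625, 1/100)
  emit 'a', narrow to [1/125, 41/5000)

Answer: aaea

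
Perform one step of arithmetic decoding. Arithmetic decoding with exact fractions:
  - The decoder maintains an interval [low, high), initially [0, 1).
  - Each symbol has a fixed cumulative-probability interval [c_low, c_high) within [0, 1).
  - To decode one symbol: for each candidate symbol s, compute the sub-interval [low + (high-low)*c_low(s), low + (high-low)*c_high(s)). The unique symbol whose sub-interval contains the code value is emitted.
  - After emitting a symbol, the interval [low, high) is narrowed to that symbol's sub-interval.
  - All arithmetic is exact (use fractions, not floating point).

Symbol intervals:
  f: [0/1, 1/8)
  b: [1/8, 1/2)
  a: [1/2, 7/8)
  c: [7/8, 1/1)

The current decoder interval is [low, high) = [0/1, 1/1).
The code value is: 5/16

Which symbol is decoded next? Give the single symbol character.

Interval width = high − low = 1/1 − 0/1 = 1/1
Scaled code = (code − low) / width = (5/16 − 0/1) / 1/1 = 5/16
  f: [0/1, 1/8) 
  b: [1/8, 1/2) ← scaled code falls here ✓
  a: [1/2, 7/8) 
  c: [7/8, 1/1) 

Answer: b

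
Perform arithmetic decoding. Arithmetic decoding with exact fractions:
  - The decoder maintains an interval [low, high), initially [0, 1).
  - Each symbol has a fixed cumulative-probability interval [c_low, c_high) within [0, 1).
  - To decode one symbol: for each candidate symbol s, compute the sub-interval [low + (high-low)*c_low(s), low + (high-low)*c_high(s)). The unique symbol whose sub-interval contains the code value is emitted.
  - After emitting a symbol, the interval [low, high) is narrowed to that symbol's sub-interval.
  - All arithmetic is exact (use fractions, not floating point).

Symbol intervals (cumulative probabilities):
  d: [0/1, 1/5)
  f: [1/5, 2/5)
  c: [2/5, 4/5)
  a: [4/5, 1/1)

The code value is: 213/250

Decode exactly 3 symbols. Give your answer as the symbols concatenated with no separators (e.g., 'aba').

Step 1: interval [0/1, 1/1), width = 1/1 - 0/1 = 1/1
  'd': [0/1 + 1/1*0/1, 0/1 + 1/1*1/5) = [0/1, 1/5)
  'f': [0/1 + 1/1*1/5, 0/1 + 1/1*2/5) = [1/5, 2/5)
  'c': [0/1 + 1/1*2/5, 0/1 + 1/1*4/5) = [2/5, 4/5)
  'a': [0/1 + 1/1*4/5, 0/1 + 1/1*1/1) = [4/5, 1/1) <- contains code 213/250
  emit 'a', narrow to [4/5, 1/1)
Step 2: interval [4/5, 1/1), width = 1/1 - 4/5 = 1/5
  'd': [4/5 + 1/5*0/1, 4/5 + 1/5*1/5) = [4/5, 21/25)
  'f': [4/5 + 1/5*1/5, 4/5 + 1/5*2/5) = [21/25, 22/25) <- contains code 213/250
  'c': [4/5 + 1/5*2/5, 4/5 + 1/5*4/5) = [22/25, 24/25)
  'a': [4/5 + 1/5*4/5, 4/5 + 1/5*1/1) = [24/25, 1/1)
  emit 'f', narrow to [21/25, 22/25)
Step 3: interval [21/25, 22/25), width = 22/25 - 21/25 = 1/25
  'd': [21/25 + 1/25*0/1, 21/25 + 1/25*1/5) = [21/25, 106/125)
  'f': [21/25 + 1/25*1/5, 21/25 + 1/25*2/5) = [106/125, 107/125) <- contains code 213/250
  'c': [21/25 + 1/25*2/5, 21/25 + 1/25*4/5) = [107/125, 109/125)
  'a': [21/25 + 1/25*4/5, 21/25 + 1/25*1/1) = [109/125, 22/25)
  emit 'f', narrow to [106/125, 107/125)

Answer: aff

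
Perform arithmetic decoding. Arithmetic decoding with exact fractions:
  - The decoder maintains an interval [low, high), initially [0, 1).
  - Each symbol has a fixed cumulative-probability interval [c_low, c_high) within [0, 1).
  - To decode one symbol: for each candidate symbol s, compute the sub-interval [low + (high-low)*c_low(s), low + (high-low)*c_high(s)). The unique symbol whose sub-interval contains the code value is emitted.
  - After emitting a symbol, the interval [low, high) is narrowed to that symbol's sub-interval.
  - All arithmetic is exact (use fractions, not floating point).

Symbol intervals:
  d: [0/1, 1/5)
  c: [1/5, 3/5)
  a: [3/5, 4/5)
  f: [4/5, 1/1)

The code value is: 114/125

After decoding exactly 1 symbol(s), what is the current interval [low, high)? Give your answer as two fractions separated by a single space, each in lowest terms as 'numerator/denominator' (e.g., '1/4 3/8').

Step 1: interval [0/1, 1/1), width = 1/1 - 0/1 = 1/1
  'd': [0/1 + 1/1*0/1, 0/1 + 1/1*1/5) = [0/1, 1/5)
  'c': [0/1 + 1/1*1/5, 0/1 + 1/1*3/5) = [1/5, 3/5)
  'a': [0/1 + 1/1*3/5, 0/1 + 1/1*4/5) = [3/5, 4/5)
  'f': [0/1 + 1/1*4/5, 0/1 + 1/1*1/1) = [4/5, 1/1) <- contains code 114/125
  emit 'f', narrow to [4/5, 1/1)

Answer: 4/5 1/1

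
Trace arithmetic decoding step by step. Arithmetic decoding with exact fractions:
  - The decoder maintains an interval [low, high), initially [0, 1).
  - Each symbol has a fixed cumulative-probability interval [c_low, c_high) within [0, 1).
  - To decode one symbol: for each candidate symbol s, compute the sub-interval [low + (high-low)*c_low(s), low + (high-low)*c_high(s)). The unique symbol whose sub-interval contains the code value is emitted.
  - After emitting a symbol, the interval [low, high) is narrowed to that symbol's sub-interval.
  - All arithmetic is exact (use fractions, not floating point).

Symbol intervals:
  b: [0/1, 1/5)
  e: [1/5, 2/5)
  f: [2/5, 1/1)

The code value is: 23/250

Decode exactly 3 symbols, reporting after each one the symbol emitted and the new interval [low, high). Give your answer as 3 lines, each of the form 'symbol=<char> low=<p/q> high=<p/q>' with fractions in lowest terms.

Step 1: interval [0/1, 1/1), width = 1/1 - 0/1 = 1/1
  'b': [0/1 + 1/1*0/1, 0/1 + 1/1*1/5) = [0/1, 1/5) <- contains code 23/250
  'e': [0/1 + 1/1*1/5, 0/1 + 1/1*2/5) = [1/5, 2/5)
  'f': [0/1 + 1/1*2/5, 0/1 + 1/1*1/1) = [2/5, 1/1)
  emit 'b', narrow to [0/1, 1/5)
Step 2: interval [0/1, 1/5), width = 1/5 - 0/1 = 1/5
  'b': [0/1 + 1/5*0/1, 0/1 + 1/5*1/5) = [0/1, 1/25)
  'e': [0/1 + 1/5*1/5, 0/1 + 1/5*2/5) = [1/25, 2/25)
  'f': [0/1 + 1/5*2/5, 0/1 + 1/5*1/1) = [2/25, 1/5) <- contains code 23/250
  emit 'f', narrow to [2/25, 1/5)
Step 3: interval [2/25, 1/5), width = 1/5 - 2/25 = 3/25
  'b': [2/25 + 3/25*0/1, 2/25 + 3/25*1/5) = [2/25, 13/125) <- contains code 23/250
  'e': [2/25 + 3/25*1/5, 2/25 + 3/25*2/5) = [13/125, 16/125)
  'f': [2/25 + 3/25*2/5, 2/25 + 3/25*1/1) = [16/125, 1/5)
  emit 'b', narrow to [2/25, 13/125)

Answer: symbol=b low=0/1 high=1/5
symbol=f low=2/25 high=1/5
symbol=b low=2/25 high=13/125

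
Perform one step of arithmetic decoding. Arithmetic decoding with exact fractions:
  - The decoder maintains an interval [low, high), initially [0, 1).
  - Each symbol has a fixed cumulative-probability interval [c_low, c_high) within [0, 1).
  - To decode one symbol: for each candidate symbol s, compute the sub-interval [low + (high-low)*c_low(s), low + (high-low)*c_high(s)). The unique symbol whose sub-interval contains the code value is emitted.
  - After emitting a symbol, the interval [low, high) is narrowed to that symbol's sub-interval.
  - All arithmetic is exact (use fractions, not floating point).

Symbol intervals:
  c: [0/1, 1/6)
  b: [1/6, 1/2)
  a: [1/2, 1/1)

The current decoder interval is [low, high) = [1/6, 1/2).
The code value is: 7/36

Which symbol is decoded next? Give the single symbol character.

Interval width = high − low = 1/2 − 1/6 = 1/3
Scaled code = (code − low) / width = (7/36 − 1/6) / 1/3 = 1/12
  c: [0/1, 1/6) ← scaled code falls here ✓
  b: [1/6, 1/2) 
  a: [1/2, 1/1) 

Answer: c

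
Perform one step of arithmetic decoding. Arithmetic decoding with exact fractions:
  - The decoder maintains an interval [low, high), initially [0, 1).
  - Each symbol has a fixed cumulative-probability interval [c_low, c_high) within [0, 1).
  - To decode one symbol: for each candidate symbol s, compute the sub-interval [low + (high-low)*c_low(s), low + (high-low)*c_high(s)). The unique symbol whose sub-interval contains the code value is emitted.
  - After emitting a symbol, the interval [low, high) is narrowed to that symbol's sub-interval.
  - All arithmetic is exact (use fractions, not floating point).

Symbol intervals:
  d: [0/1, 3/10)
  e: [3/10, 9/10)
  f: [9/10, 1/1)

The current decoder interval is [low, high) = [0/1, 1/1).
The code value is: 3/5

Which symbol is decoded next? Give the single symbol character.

Answer: e

Derivation:
Interval width = high − low = 1/1 − 0/1 = 1/1
Scaled code = (code − low) / width = (3/5 − 0/1) / 1/1 = 3/5
  d: [0/1, 3/10) 
  e: [3/10, 9/10) ← scaled code falls here ✓
  f: [9/10, 1/1) 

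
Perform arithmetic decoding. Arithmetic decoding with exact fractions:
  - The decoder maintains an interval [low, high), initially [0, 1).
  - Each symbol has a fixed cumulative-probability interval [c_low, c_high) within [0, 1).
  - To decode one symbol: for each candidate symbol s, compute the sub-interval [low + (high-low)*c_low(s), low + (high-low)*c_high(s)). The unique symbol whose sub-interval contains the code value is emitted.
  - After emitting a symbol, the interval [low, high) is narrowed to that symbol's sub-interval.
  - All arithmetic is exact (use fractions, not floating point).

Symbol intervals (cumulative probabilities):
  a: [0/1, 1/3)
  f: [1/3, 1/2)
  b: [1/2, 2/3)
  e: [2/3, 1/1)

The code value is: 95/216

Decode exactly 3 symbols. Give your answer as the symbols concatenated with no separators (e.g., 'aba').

Answer: fbe

Derivation:
Step 1: interval [0/1, 1/1), width = 1/1 - 0/1 = 1/1
  'a': [0/1 + 1/1*0/1, 0/1 + 1/1*1/3) = [0/1, 1/3)
  'f': [0/1 + 1/1*1/3, 0/1 + 1/1*1/2) = [1/3, 1/2) <- contains code 95/216
  'b': [0/1 + 1/1*1/2, 0/1 + 1/1*2/3) = [1/2, 2/3)
  'e': [0/1 + 1/1*2/3, 0/1 + 1/1*1/1) = [2/3, 1/1)
  emit 'f', narrow to [1/3, 1/2)
Step 2: interval [1/3, 1/2), width = 1/2 - 1/3 = 1/6
  'a': [1/3 + 1/6*0/1, 1/3 + 1/6*1/3) = [1/3, 7/18)
  'f': [1/3 + 1/6*1/3, 1/3 + 1/6*1/2) = [7/18, 5/12)
  'b': [1/3 + 1/6*1/2, 1/3 + 1/6*2/3) = [5/12, 4/9) <- contains code 95/216
  'e': [1/3 + 1/6*2/3, 1/3 + 1/6*1/1) = [4/9, 1/2)
  emit 'b', narrow to [5/12, 4/9)
Step 3: interval [5/12, 4/9), width = 4/9 - 5/12 = 1/36
  'a': [5/12 + 1/36*0/1, 5/12 + 1/36*1/3) = [5/12, 23/54)
  'f': [5/12 + 1/36*1/3, 5/12 + 1/36*1/2) = [23/54, 31/72)
  'b': [5/12 + 1/36*1/2, 5/12 + 1/36*2/3) = [31/72, 47/108)
  'e': [5/12 + 1/36*2/3, 5/12 + 1/36*1/1) = [47/108, 4/9) <- contains code 95/216
  emit 'e', narrow to [47/108, 4/9)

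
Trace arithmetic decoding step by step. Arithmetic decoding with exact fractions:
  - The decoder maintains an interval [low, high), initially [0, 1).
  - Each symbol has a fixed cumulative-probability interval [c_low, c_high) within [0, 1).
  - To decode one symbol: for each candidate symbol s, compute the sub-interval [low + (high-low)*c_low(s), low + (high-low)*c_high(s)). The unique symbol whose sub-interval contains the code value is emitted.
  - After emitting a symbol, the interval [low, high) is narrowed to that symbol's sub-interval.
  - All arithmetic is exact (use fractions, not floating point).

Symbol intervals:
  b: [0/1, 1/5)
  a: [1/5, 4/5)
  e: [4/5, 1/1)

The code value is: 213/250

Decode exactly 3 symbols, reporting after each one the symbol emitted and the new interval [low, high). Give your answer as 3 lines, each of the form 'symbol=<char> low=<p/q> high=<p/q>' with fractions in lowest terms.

Step 1: interval [0/1, 1/1), width = 1/1 - 0/1 = 1/1
  'b': [0/1 + 1/1*0/1, 0/1 + 1/1*1/5) = [0/1, 1/5)
  'a': [0/1 + 1/1*1/5, 0/1 + 1/1*4/5) = [1/5, 4/5)
  'e': [0/1 + 1/1*4/5, 0/1 + 1/1*1/1) = [4/5, 1/1) <- contains code 213/250
  emit 'e', narrow to [4/5, 1/1)
Step 2: interval [4/5, 1/1), width = 1/1 - 4/5 = 1/5
  'b': [4/5 + 1/5*0/1, 4/5 + 1/5*1/5) = [4/5, 21/25)
  'a': [4/5 + 1/5*1/5, 4/5 + 1/5*4/5) = [21/25, 24/25) <- contains code 213/250
  'e': [4/5 + 1/5*4/5, 4/5 + 1/5*1/1) = [24/25, 1/1)
  emit 'a', narrow to [21/25, 24/25)
Step 3: interval [21/25, 24/25), width = 24/25 - 21/25 = 3/25
  'b': [21/25 + 3/25*0/1, 21/25 + 3/25*1/5) = [21/25, 108/125) <- contains code 213/250
  'a': [21/25 + 3/25*1/5, 21/25 + 3/25*4/5) = [108/125, 117/125)
  'e': [21/25 + 3/25*4/5, 21/25 + 3/25*1/1) = [117/125, 24/25)
  emit 'b', narrow to [21/25, 108/125)

Answer: symbol=e low=4/5 high=1/1
symbol=a low=21/25 high=24/25
symbol=b low=21/25 high=108/125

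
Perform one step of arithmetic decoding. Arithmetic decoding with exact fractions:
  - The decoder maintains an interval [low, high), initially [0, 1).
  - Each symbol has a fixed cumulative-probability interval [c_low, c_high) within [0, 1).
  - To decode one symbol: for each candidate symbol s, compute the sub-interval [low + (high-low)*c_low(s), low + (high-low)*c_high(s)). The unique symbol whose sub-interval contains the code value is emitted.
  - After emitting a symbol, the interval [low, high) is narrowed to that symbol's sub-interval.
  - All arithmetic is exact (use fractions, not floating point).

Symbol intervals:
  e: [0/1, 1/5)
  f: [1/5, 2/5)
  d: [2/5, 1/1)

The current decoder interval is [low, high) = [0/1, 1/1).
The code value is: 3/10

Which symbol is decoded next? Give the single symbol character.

Interval width = high − low = 1/1 − 0/1 = 1/1
Scaled code = (code − low) / width = (3/10 − 0/1) / 1/1 = 3/10
  e: [0/1, 1/5) 
  f: [1/5, 2/5) ← scaled code falls here ✓
  d: [2/5, 1/1) 

Answer: f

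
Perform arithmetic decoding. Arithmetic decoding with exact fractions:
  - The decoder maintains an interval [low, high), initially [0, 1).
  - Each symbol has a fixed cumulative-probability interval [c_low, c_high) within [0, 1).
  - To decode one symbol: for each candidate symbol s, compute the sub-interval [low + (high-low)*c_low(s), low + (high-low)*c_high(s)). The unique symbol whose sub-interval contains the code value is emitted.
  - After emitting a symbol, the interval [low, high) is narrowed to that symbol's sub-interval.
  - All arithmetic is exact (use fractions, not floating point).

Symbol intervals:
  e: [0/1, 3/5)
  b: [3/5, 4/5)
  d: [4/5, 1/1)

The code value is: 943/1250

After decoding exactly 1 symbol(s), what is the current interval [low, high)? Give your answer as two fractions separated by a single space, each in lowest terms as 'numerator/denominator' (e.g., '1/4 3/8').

Answer: 3/5 4/5

Derivation:
Step 1: interval [0/1, 1/1), width = 1/1 - 0/1 = 1/1
  'e': [0/1 + 1/1*0/1, 0/1 + 1/1*3/5) = [0/1, 3/5)
  'b': [0/1 + 1/1*3/5, 0/1 + 1/1*4/5) = [3/5, 4/5) <- contains code 943/1250
  'd': [0/1 + 1/1*4/5, 0/1 + 1/1*1/1) = [4/5, 1/1)
  emit 'b', narrow to [3/5, 4/5)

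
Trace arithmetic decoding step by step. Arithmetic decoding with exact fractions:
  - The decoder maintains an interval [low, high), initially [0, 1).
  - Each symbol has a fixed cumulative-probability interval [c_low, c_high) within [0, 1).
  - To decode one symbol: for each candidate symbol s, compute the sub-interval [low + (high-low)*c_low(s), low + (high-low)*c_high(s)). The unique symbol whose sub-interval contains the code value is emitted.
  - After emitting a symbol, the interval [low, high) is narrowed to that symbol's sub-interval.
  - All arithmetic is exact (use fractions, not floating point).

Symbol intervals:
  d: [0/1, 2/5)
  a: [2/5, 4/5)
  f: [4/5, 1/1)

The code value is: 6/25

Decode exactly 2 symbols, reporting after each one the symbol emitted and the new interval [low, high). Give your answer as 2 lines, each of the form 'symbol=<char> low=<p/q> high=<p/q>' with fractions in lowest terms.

Answer: symbol=d low=0/1 high=2/5
symbol=a low=4/25 high=8/25

Derivation:
Step 1: interval [0/1, 1/1), width = 1/1 - 0/1 = 1/1
  'd': [0/1 + 1/1*0/1, 0/1 + 1/1*2/5) = [0/1, 2/5) <- contains code 6/25
  'a': [0/1 + 1/1*2/5, 0/1 + 1/1*4/5) = [2/5, 4/5)
  'f': [0/1 + 1/1*4/5, 0/1 + 1/1*1/1) = [4/5, 1/1)
  emit 'd', narrow to [0/1, 2/5)
Step 2: interval [0/1, 2/5), width = 2/5 - 0/1 = 2/5
  'd': [0/1 + 2/5*0/1, 0/1 + 2/5*2/5) = [0/1, 4/25)
  'a': [0/1 + 2/5*2/5, 0/1 + 2/5*4/5) = [4/25, 8/25) <- contains code 6/25
  'f': [0/1 + 2/5*4/5, 0/1 + 2/5*1/1) = [8/25, 2/5)
  emit 'a', narrow to [4/25, 8/25)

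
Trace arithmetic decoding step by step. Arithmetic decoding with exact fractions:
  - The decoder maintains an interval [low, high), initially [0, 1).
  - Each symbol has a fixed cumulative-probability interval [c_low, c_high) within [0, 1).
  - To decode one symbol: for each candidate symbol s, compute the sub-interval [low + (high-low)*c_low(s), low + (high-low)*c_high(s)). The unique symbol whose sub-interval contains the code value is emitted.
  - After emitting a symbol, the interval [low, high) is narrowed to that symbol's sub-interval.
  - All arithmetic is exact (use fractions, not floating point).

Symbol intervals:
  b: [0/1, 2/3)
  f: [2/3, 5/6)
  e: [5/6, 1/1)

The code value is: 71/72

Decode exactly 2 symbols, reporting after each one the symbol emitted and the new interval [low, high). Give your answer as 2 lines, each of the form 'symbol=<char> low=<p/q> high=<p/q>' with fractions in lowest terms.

Step 1: interval [0/1, 1/1), width = 1/1 - 0/1 = 1/1
  'b': [0/1 + 1/1*0/1, 0/1 + 1/1*2/3) = [0/1, 2/3)
  'f': [0/1 + 1/1*2/3, 0/1 + 1/1*5/6) = [2/3, 5/6)
  'e': [0/1 + 1/1*5/6, 0/1 + 1/1*1/1) = [5/6, 1/1) <- contains code 71/72
  emit 'e', narrow to [5/6, 1/1)
Step 2: interval [5/6, 1/1), width = 1/1 - 5/6 = 1/6
  'b': [5/6 + 1/6*0/1, 5/6 + 1/6*2/3) = [5/6, 17/18)
  'f': [5/6 + 1/6*2/3, 5/6 + 1/6*5/6) = [17/18, 35/36)
  'e': [5/6 + 1/6*5/6, 5/6 + 1/6*1/1) = [35/36, 1/1) <- contains code 71/72
  emit 'e', narrow to [35/36, 1/1)

Answer: symbol=e low=5/6 high=1/1
symbol=e low=35/36 high=1/1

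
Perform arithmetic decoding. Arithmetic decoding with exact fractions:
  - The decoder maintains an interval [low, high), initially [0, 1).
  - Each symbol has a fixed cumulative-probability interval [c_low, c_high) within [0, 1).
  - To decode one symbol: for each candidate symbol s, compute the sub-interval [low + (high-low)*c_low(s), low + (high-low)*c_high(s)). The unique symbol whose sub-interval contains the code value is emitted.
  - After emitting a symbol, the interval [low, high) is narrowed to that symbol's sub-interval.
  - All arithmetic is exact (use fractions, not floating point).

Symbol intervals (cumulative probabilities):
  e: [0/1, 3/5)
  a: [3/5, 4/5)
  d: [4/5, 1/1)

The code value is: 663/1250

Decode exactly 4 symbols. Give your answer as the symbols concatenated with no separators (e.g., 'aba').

Answer: edea

Derivation:
Step 1: interval [0/1, 1/1), width = 1/1 - 0/1 = 1/1
  'e': [0/1 + 1/1*0/1, 0/1 + 1/1*3/5) = [0/1, 3/5) <- contains code 663/1250
  'a': [0/1 + 1/1*3/5, 0/1 + 1/1*4/5) = [3/5, 4/5)
  'd': [0/1 + 1/1*4/5, 0/1 + 1/1*1/1) = [4/5, 1/1)
  emit 'e', narrow to [0/1, 3/5)
Step 2: interval [0/1, 3/5), width = 3/5 - 0/1 = 3/5
  'e': [0/1 + 3/5*0/1, 0/1 + 3/5*3/5) = [0/1, 9/25)
  'a': [0/1 + 3/5*3/5, 0/1 + 3/5*4/5) = [9/25, 12/25)
  'd': [0/1 + 3/5*4/5, 0/1 + 3/5*1/1) = [12/25, 3/5) <- contains code 663/1250
  emit 'd', narrow to [12/25, 3/5)
Step 3: interval [12/25, 3/5), width = 3/5 - 12/25 = 3/25
  'e': [12/25 + 3/25*0/1, 12/25 + 3/25*3/5) = [12/25, 69/125) <- contains code 663/1250
  'a': [12/25 + 3/25*3/5, 12/25 + 3/25*4/5) = [69/125, 72/125)
  'd': [12/25 + 3/25*4/5, 12/25 + 3/25*1/1) = [72/125, 3/5)
  emit 'e', narrow to [12/25, 69/125)
Step 4: interval [12/25, 69/125), width = 69/125 - 12/25 = 9/125
  'e': [12/25 + 9/125*0/1, 12/25 + 9/125*3/5) = [12/25, 327/625)
  'a': [12/25 + 9/125*3/5, 12/25 + 9/125*4/5) = [327/625, 336/625) <- contains code 663/1250
  'd': [12/25 + 9/125*4/5, 12/25 + 9/125*1/1) = [336/625, 69/125)
  emit 'a', narrow to [327/625, 336/625)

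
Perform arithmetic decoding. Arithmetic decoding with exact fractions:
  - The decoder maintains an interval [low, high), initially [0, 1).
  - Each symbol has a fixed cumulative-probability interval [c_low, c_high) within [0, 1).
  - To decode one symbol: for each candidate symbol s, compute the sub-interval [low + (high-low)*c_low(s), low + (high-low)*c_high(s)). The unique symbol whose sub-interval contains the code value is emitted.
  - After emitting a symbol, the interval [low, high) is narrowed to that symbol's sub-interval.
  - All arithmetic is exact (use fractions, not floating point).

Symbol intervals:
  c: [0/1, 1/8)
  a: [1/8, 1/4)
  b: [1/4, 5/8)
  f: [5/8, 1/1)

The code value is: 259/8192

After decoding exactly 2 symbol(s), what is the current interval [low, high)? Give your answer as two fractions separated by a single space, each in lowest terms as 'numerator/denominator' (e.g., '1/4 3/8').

Answer: 1/32 5/64

Derivation:
Step 1: interval [0/1, 1/1), width = 1/1 - 0/1 = 1/1
  'c': [0/1 + 1/1*0/1, 0/1 + 1/1*1/8) = [0/1, 1/8) <- contains code 259/8192
  'a': [0/1 + 1/1*1/8, 0/1 + 1/1*1/4) = [1/8, 1/4)
  'b': [0/1 + 1/1*1/4, 0/1 + 1/1*5/8) = [1/4, 5/8)
  'f': [0/1 + 1/1*5/8, 0/1 + 1/1*1/1) = [5/8, 1/1)
  emit 'c', narrow to [0/1, 1/8)
Step 2: interval [0/1, 1/8), width = 1/8 - 0/1 = 1/8
  'c': [0/1 + 1/8*0/1, 0/1 + 1/8*1/8) = [0/1, 1/64)
  'a': [0/1 + 1/8*1/8, 0/1 + 1/8*1/4) = [1/64, 1/32)
  'b': [0/1 + 1/8*1/4, 0/1 + 1/8*5/8) = [1/32, 5/64) <- contains code 259/8192
  'f': [0/1 + 1/8*5/8, 0/1 + 1/8*1/1) = [5/64, 1/8)
  emit 'b', narrow to [1/32, 5/64)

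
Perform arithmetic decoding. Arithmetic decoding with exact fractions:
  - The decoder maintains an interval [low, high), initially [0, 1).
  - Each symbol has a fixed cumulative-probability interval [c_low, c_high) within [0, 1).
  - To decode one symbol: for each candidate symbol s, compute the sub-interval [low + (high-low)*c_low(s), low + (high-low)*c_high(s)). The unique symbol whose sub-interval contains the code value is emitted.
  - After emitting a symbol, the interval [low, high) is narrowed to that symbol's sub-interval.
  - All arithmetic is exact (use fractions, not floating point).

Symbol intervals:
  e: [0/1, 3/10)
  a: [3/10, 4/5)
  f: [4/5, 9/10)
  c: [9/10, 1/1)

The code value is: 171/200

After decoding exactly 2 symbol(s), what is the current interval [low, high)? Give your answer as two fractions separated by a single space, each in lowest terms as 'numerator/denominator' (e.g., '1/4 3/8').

Step 1: interval [0/1, 1/1), width = 1/1 - 0/1 = 1/1
  'e': [0/1 + 1/1*0/1, 0/1 + 1/1*3/10) = [0/1, 3/10)
  'a': [0/1 + 1/1*3/10, 0/1 + 1/1*4/5) = [3/10, 4/5)
  'f': [0/1 + 1/1*4/5, 0/1 + 1/1*9/10) = [4/5, 9/10) <- contains code 171/200
  'c': [0/1 + 1/1*9/10, 0/1 + 1/1*1/1) = [9/10, 1/1)
  emit 'f', narrow to [4/5, 9/10)
Step 2: interval [4/5, 9/10), width = 9/10 - 4/5 = 1/10
  'e': [4/5 + 1/10*0/1, 4/5 + 1/10*3/10) = [4/5, 83/100)
  'a': [4/5 + 1/10*3/10, 4/5 + 1/10*4/5) = [83/100, 22/25) <- contains code 171/200
  'f': [4/5 + 1/10*4/5, 4/5 + 1/10*9/10) = [22/25, 89/100)
  'c': [4/5 + 1/10*9/10, 4/5 + 1/10*1/1) = [89/100, 9/10)
  emit 'a', narrow to [83/100, 22/25)

Answer: 83/100 22/25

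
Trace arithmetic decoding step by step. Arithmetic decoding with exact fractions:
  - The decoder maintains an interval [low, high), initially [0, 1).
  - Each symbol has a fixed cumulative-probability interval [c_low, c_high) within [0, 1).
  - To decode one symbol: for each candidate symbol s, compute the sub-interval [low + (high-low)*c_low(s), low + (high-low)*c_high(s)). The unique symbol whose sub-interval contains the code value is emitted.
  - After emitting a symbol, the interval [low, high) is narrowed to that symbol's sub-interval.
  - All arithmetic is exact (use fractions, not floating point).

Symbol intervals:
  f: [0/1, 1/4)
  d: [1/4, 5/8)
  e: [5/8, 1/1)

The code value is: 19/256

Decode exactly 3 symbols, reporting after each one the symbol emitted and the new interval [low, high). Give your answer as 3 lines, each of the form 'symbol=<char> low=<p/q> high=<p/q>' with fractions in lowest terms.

Answer: symbol=f low=0/1 high=1/4
symbol=d low=1/16 high=5/32
symbol=f low=1/16 high=11/128

Derivation:
Step 1: interval [0/1, 1/1), width = 1/1 - 0/1 = 1/1
  'f': [0/1 + 1/1*0/1, 0/1 + 1/1*1/4) = [0/1, 1/4) <- contains code 19/256
  'd': [0/1 + 1/1*1/4, 0/1 + 1/1*5/8) = [1/4, 5/8)
  'e': [0/1 + 1/1*5/8, 0/1 + 1/1*1/1) = [5/8, 1/1)
  emit 'f', narrow to [0/1, 1/4)
Step 2: interval [0/1, 1/4), width = 1/4 - 0/1 = 1/4
  'f': [0/1 + 1/4*0/1, 0/1 + 1/4*1/4) = [0/1, 1/16)
  'd': [0/1 + 1/4*1/4, 0/1 + 1/4*5/8) = [1/16, 5/32) <- contains code 19/256
  'e': [0/1 + 1/4*5/8, 0/1 + 1/4*1/1) = [5/32, 1/4)
  emit 'd', narrow to [1/16, 5/32)
Step 3: interval [1/16, 5/32), width = 5/32 - 1/16 = 3/32
  'f': [1/16 + 3/32*0/1, 1/16 + 3/32*1/4) = [1/16, 11/128) <- contains code 19/256
  'd': [1/16 + 3/32*1/4, 1/16 + 3/32*5/8) = [11/128, 31/256)
  'e': [1/16 + 3/32*5/8, 1/16 + 3/32*1/1) = [31/256, 5/32)
  emit 'f', narrow to [1/16, 11/128)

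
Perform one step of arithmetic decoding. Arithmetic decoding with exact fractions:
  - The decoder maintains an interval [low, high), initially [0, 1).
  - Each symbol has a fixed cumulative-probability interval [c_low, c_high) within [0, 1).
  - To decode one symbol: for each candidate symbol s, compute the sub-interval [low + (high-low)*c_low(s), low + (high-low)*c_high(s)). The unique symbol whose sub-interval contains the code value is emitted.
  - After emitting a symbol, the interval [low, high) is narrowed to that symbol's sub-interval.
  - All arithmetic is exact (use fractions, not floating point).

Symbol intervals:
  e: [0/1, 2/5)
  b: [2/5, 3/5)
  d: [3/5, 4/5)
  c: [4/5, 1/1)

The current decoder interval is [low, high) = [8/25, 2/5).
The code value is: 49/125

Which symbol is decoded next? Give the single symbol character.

Answer: c

Derivation:
Interval width = high − low = 2/5 − 8/25 = 2/25
Scaled code = (code − low) / width = (49/125 − 8/25) / 2/25 = 9/10
  e: [0/1, 2/5) 
  b: [2/5, 3/5) 
  d: [3/5, 4/5) 
  c: [4/5, 1/1) ← scaled code falls here ✓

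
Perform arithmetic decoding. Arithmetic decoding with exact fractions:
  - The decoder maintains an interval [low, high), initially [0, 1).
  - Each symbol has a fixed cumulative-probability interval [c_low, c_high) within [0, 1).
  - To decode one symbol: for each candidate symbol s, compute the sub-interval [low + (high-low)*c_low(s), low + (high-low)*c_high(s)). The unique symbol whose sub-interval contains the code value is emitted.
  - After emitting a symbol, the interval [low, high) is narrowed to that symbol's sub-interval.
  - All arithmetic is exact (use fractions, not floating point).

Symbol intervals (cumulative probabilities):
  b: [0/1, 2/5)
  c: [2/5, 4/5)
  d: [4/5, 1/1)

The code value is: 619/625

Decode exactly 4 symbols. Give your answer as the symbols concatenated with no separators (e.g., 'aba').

Answer: ddcd

Derivation:
Step 1: interval [0/1, 1/1), width = 1/1 - 0/1 = 1/1
  'b': [0/1 + 1/1*0/1, 0/1 + 1/1*2/5) = [0/1, 2/5)
  'c': [0/1 + 1/1*2/5, 0/1 + 1/1*4/5) = [2/5, 4/5)
  'd': [0/1 + 1/1*4/5, 0/1 + 1/1*1/1) = [4/5, 1/1) <- contains code 619/625
  emit 'd', narrow to [4/5, 1/1)
Step 2: interval [4/5, 1/1), width = 1/1 - 4/5 = 1/5
  'b': [4/5 + 1/5*0/1, 4/5 + 1/5*2/5) = [4/5, 22/25)
  'c': [4/5 + 1/5*2/5, 4/5 + 1/5*4/5) = [22/25, 24/25)
  'd': [4/5 + 1/5*4/5, 4/5 + 1/5*1/1) = [24/25, 1/1) <- contains code 619/625
  emit 'd', narrow to [24/25, 1/1)
Step 3: interval [24/25, 1/1), width = 1/1 - 24/25 = 1/25
  'b': [24/25 + 1/25*0/1, 24/25 + 1/25*2/5) = [24/25, 122/125)
  'c': [24/25 + 1/25*2/5, 24/25 + 1/25*4/5) = [122/125, 124/125) <- contains code 619/625
  'd': [24/25 + 1/25*4/5, 24/25 + 1/25*1/1) = [124/125, 1/1)
  emit 'c', narrow to [122/125, 124/125)
Step 4: interval [122/125, 124/125), width = 124/125 - 122/125 = 2/125
  'b': [122/125 + 2/125*0/1, 122/125 + 2/125*2/5) = [122/125, 614/625)
  'c': [122/125 + 2/125*2/5, 122/125 + 2/125*4/5) = [614/625, 618/625)
  'd': [122/125 + 2/125*4/5, 122/125 + 2/125*1/1) = [618/625, 124/125) <- contains code 619/625
  emit 'd', narrow to [618/625, 124/125)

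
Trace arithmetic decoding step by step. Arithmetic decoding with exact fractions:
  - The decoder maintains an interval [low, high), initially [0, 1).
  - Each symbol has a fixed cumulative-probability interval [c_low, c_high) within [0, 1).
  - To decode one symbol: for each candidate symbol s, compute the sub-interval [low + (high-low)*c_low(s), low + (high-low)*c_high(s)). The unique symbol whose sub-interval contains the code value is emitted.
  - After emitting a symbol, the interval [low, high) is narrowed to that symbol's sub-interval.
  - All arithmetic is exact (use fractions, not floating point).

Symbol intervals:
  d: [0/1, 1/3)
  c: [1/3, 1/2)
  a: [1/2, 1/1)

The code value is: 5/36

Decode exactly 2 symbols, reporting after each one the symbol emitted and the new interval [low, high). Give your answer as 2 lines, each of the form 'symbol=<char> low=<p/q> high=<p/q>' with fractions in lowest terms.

Step 1: interval [0/1, 1/1), width = 1/1 - 0/1 = 1/1
  'd': [0/1 + 1/1*0/1, 0/1 + 1/1*1/3) = [0/1, 1/3) <- contains code 5/36
  'c': [0/1 + 1/1*1/3, 0/1 + 1/1*1/2) = [1/3, 1/2)
  'a': [0/1 + 1/1*1/2, 0/1 + 1/1*1/1) = [1/2, 1/1)
  emit 'd', narrow to [0/1, 1/3)
Step 2: interval [0/1, 1/3), width = 1/3 - 0/1 = 1/3
  'd': [0/1 + 1/3*0/1, 0/1 + 1/3*1/3) = [0/1, 1/9)
  'c': [0/1 + 1/3*1/3, 0/1 + 1/3*1/2) = [1/9, 1/6) <- contains code 5/36
  'a': [0/1 + 1/3*1/2, 0/1 + 1/3*1/1) = [1/6, 1/3)
  emit 'c', narrow to [1/9, 1/6)

Answer: symbol=d low=0/1 high=1/3
symbol=c low=1/9 high=1/6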